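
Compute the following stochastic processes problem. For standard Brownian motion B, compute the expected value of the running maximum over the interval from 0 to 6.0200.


E(max B(s)) = sqrt(2t/pi)
= sqrt(2*6.0200/pi)
= sqrt(3.8325)
= 1.9577

1.9577


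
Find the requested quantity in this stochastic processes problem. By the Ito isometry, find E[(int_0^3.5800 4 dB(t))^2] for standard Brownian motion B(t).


By Ito isometry: E[(int f dB)^2] = int f^2 dt
= 4^2 * 3.5800
= 16 * 3.5800 = 57.2800

57.2800


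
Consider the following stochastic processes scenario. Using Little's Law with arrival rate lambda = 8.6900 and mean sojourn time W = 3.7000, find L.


Little's Law: L = lambda * W
= 8.6900 * 3.7000
= 32.1530

32.1530


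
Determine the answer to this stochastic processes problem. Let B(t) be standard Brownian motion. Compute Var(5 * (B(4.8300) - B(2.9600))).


Var(alpha*(B(t)-B(s))) = alpha^2 * (t-s)
= 5^2 * (4.8300 - 2.9600)
= 25 * 1.8700
= 46.7500

46.7500


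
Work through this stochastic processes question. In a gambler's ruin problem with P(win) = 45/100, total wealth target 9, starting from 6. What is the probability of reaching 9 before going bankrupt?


Gambler's ruin formula:
r = q/p = 0.5500/0.4500 = 1.2222
P(win) = (1 - r^i)/(1 - r^N)
= (1 - 1.2222^6)/(1 - 1.2222^9)
= 0.4588

0.4588


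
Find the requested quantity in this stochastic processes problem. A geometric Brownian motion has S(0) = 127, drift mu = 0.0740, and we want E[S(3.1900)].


E[S(t)] = S(0) * exp(mu * t)
= 127 * exp(0.0740 * 3.1900)
= 127 * 1.2663
= 160.8138

160.8138


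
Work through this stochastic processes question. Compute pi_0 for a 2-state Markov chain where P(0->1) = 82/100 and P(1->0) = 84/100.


Stationary distribution: pi_0 = p10/(p01+p10), pi_1 = p01/(p01+p10)
p01 = 0.8200, p10 = 0.8400
pi_0 = 0.5060

0.5060


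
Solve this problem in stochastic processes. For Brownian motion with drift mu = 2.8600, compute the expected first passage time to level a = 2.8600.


Expected first passage time = a/mu
= 2.8600/2.8600
= 1.0000

1.0000


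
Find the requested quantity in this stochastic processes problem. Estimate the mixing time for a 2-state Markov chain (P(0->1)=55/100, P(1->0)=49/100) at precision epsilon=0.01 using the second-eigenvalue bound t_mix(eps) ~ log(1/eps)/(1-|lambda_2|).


lambda_2 = |1 - p01 - p10| = |1 - 0.5500 - 0.4900| = 0.0400
t_mix ~ log(1/eps)/(1 - |lambda_2|)
= log(100)/(1 - 0.0400) = 4.6052/0.9600
= 4.7971

4.7971


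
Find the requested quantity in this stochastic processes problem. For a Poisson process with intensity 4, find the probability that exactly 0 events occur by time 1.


P(N(t)=k) = (lambda*t)^k * exp(-lambda*t) / k!
lambda*t = 4
= 4^0 * exp(-4) / 0!
= 1 * 0.0183 / 1
= 0.0183

0.0183


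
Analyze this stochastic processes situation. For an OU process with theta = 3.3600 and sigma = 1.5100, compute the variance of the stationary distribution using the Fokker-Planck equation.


Stationary variance = sigma^2 / (2*theta)
= 1.5100^2 / (2*3.3600)
= 2.2801 / 6.7200
= 0.3393

0.3393


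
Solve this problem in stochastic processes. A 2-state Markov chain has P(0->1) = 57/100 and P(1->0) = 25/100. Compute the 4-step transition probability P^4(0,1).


Computing P^4 by matrix multiplication.
P = [[0.4300, 0.5700], [0.2500, 0.7500]]
After raising P to the power 4:
P^4(0,1) = 0.6944

0.6944


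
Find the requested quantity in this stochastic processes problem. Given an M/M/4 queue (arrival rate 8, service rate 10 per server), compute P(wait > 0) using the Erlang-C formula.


a = lambda/mu = 0.8000
rho = a/c = 0.2000
Erlang-C formula applied:
C(c,a) = 0.0096

0.0096


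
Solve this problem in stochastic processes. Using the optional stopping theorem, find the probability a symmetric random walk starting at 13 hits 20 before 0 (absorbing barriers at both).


By optional stopping theorem: E(M at tau) = M(0) = 13
P(hit 20)*20 + P(hit 0)*0 = 13
P(hit 20) = (13 - 0)/(20 - 0) = 13/20 = 0.6500

0.6500


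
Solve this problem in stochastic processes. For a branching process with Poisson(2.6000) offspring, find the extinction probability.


Since mu = 2.6000 > 1, extinction prob q < 1.
Solve s = exp(mu*(s-1)) iteratively.
q = 0.0951

0.0951


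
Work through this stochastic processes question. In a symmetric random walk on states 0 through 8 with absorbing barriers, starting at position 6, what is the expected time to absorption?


For symmetric RW on 0,...,N with absorbing barriers, E(i) = i*(N-i)
E(6) = 6 * 2 = 12

12


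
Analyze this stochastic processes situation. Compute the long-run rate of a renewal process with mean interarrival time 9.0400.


Long-run renewal rate = 1/E(X)
= 1/9.0400
= 0.1106

0.1106


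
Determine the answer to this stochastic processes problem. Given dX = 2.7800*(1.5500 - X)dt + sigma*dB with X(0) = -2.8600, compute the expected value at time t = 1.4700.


E[X(t)] = mu + (X(0) - mu)*exp(-theta*t)
= 1.5500 + (-2.8600 - 1.5500)*exp(-2.7800*1.4700)
= 1.5500 + -4.4100 * 0.0168
= 1.4759

1.4759


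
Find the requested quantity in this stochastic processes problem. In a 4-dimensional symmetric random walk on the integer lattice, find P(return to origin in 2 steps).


P(return in 2 steps) = P(reverse first step) = 1/(2d)
= 1/8
= 0.1250

0.1250


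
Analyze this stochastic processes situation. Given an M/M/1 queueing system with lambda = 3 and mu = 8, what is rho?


rho = lambda/mu
= 3/8
= 0.3750

0.3750


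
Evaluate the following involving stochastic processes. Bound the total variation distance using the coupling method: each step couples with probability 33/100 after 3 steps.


TV distance bound <= (1-delta)^n
= (1 - 0.3300)^3
= 0.6700^3
= 0.3008

0.3008


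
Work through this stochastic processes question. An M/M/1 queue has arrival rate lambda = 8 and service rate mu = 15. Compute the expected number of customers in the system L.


rho = 8/15 = 0.5333
L = rho/(1-rho)
= 0.5333/0.4667
= 1.1429

1.1429


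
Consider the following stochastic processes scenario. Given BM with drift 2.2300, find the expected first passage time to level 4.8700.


Expected first passage time = a/mu
= 4.8700/2.2300
= 2.1839

2.1839


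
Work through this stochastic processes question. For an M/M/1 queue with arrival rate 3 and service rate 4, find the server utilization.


rho = lambda/mu
= 3/4
= 0.7500

0.7500


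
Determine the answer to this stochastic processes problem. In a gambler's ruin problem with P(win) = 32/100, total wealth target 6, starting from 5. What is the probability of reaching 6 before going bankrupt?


Gambler's ruin formula:
r = q/p = 0.6800/0.3200 = 2.1250
P(win) = (1 - r^i)/(1 - r^N)
= (1 - 2.1250^5)/(1 - 2.1250^6)
= 0.4648

0.4648


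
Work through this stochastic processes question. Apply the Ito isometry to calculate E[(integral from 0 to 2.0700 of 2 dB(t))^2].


By Ito isometry: E[(int f dB)^2] = int f^2 dt
= 2^2 * 2.0700
= 4 * 2.0700 = 8.2800

8.2800


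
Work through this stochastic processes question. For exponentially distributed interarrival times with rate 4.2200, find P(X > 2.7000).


P(X > t) = exp(-lambda * t)
= exp(-4.2200 * 2.7000)
= exp(-11.3940) = 1.1263e-05

1.1263e-05


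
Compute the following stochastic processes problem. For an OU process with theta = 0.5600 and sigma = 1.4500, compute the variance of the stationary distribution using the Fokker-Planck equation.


Stationary variance = sigma^2 / (2*theta)
= 1.4500^2 / (2*0.5600)
= 2.1025 / 1.1200
= 1.8772

1.8772


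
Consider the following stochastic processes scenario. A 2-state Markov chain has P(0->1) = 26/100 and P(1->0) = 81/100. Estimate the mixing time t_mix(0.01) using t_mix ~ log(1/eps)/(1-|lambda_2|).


lambda_2 = |1 - p01 - p10| = |1 - 0.2600 - 0.8100| = 0.0700
t_mix ~ log(1/eps)/(1 - |lambda_2|)
= log(100)/(1 - 0.0700) = 4.6052/0.9300
= 4.9518

4.9518


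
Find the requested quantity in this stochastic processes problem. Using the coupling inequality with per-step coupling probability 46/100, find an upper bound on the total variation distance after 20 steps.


TV distance bound <= (1-delta)^n
= (1 - 0.4600)^20
= 0.5400^20
= 4.4450e-06

4.4450e-06


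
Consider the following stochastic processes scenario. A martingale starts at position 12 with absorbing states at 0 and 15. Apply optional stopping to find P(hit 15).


By optional stopping theorem: E(M at tau) = M(0) = 12
P(hit 15)*15 + P(hit 0)*0 = 12
P(hit 15) = (12 - 0)/(15 - 0) = 4/5 = 0.8000

0.8000


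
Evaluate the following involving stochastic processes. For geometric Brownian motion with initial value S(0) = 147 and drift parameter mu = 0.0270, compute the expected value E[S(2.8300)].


E[S(t)] = S(0) * exp(mu * t)
= 147 * exp(0.0270 * 2.8300)
= 147 * 1.0794
= 158.6725

158.6725


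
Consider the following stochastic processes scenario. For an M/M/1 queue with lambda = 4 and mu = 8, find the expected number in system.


rho = 4/8 = 0.5000
L = rho/(1-rho)
= 0.5000/0.5000
= 1.0000

1.0000


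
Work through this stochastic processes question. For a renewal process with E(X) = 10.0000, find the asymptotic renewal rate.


Long-run renewal rate = 1/E(X)
= 1/10.0000
= 0.1000

0.1000


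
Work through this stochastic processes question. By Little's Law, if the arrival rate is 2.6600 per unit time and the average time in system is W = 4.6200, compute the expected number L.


Little's Law: L = lambda * W
= 2.6600 * 4.6200
= 12.2892

12.2892


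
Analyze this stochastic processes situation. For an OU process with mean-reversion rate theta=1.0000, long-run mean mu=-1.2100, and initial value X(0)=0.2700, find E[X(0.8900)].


E[X(t)] = mu + (X(0) - mu)*exp(-theta*t)
= -1.2100 + (0.2700 - -1.2100)*exp(-1.0000*0.8900)
= -1.2100 + 1.4800 * 0.4107
= -0.6022

-0.6022


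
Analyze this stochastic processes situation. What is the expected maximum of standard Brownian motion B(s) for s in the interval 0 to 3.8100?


E(max B(s)) = sqrt(2t/pi)
= sqrt(2*3.8100/pi)
= sqrt(2.4255)
= 1.5574

1.5574


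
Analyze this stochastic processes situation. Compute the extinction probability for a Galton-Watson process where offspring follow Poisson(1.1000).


Since mu = 1.1000 > 1, extinction prob q < 1.
Solve s = exp(mu*(s-1)) iteratively.
q = 0.8239

0.8239


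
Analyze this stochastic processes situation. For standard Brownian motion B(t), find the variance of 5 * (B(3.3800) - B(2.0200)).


Var(alpha*(B(t)-B(s))) = alpha^2 * (t-s)
= 5^2 * (3.3800 - 2.0200)
= 25 * 1.3600
= 34.0000

34.0000


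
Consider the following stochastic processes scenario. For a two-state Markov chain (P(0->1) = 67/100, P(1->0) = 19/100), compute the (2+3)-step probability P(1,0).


P^5 = P^2 * P^3
Computing via matrix multiplication of the transition matrix.
Entry (1,0) of P^5 = 0.2209

0.2209


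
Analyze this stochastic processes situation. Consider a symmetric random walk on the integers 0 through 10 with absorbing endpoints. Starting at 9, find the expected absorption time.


For symmetric RW on 0,...,N with absorbing barriers, E(i) = i*(N-i)
E(9) = 9 * 1 = 9

9


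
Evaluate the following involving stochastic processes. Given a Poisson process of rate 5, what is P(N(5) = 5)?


P(N(t)=k) = (lambda*t)^k * exp(-lambda*t) / k!
lambda*t = 25
= 25^5 * exp(-25) / 5!
= 9765625 * 1.3888e-11 / 120
= 1.1302e-06

1.1302e-06


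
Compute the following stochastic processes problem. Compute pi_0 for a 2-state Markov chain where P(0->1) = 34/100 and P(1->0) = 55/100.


Stationary distribution: pi_0 = p10/(p01+p10), pi_1 = p01/(p01+p10)
p01 = 0.3400, p10 = 0.5500
pi_0 = 0.6180

0.6180


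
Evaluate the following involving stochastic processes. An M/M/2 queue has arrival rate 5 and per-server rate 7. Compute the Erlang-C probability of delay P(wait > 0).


a = lambda/mu = 0.7143
rho = a/c = 0.3571
Erlang-C formula applied:
C(c,a) = 0.1880

0.1880


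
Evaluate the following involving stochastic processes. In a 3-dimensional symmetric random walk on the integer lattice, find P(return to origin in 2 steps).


P(return in 2 steps) = P(reverse first step) = 1/(2d)
= 1/6
= 0.1667

0.1667


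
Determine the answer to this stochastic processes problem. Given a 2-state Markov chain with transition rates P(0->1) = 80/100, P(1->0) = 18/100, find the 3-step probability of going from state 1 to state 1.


Computing P^3 by matrix multiplication.
P = [[0.2000, 0.8000], [0.1800, 0.8200]]
After raising P to the power 3:
P^3(1,1) = 0.8163

0.8163


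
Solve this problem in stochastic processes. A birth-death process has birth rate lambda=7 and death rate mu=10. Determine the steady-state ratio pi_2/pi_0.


For birth-death process, pi_n/pi_0 = (lambda/mu)^n
= (7/10)^2
= 0.4900

0.4900


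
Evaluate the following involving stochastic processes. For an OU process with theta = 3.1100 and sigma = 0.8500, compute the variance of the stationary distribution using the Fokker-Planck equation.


Stationary variance = sigma^2 / (2*theta)
= 0.8500^2 / (2*3.1100)
= 0.7225 / 6.2200
= 0.1162

0.1162


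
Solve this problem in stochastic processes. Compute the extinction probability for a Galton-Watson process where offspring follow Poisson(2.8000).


Since mu = 2.8000 > 1, extinction prob q < 1.
Solve s = exp(mu*(s-1)) iteratively.
q = 0.0750

0.0750


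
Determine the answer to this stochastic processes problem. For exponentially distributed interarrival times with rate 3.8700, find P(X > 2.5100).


P(X > t) = exp(-lambda * t)
= exp(-3.8700 * 2.5100)
= exp(-9.7137) = 6.0450e-05

6.0450e-05


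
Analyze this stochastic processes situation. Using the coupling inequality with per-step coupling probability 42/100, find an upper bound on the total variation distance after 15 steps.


TV distance bound <= (1-delta)^n
= (1 - 0.4200)^15
= 0.5800^15
= 2.8276e-04

2.8276e-04


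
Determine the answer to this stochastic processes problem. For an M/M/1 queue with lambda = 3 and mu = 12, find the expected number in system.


rho = 3/12 = 0.2500
L = rho/(1-rho)
= 0.2500/0.7500
= 0.3333

0.3333


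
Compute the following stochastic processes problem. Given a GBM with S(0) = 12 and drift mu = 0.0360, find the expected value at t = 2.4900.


E[S(t)] = S(0) * exp(mu * t)
= 12 * exp(0.0360 * 2.4900)
= 12 * 1.0938
= 13.1254

13.1254


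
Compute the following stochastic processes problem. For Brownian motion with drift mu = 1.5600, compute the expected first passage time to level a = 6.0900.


Expected first passage time = a/mu
= 6.0900/1.5600
= 3.9038

3.9038


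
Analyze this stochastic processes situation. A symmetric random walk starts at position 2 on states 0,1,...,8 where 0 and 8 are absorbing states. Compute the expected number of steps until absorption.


For symmetric RW on 0,...,N with absorbing barriers, E(i) = i*(N-i)
E(2) = 2 * 6 = 12

12


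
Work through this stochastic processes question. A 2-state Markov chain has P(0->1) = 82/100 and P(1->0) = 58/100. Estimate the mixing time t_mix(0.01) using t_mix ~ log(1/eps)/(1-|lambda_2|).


lambda_2 = |1 - p01 - p10| = |1 - 0.8200 - 0.5800| = 0.4000
t_mix ~ log(1/eps)/(1 - |lambda_2|)
= log(100)/(1 - 0.4000) = 4.6052/0.6000
= 7.6753

7.6753


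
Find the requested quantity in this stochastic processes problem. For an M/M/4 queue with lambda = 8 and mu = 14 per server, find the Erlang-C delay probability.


a = lambda/mu = 0.5714
rho = a/c = 0.1429
Erlang-C formula applied:
C(c,a) = 0.0029

0.0029


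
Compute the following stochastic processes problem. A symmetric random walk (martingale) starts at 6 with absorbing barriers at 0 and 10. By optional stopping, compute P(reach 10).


By optional stopping theorem: E(M at tau) = M(0) = 6
P(hit 10)*10 + P(hit 0)*0 = 6
P(hit 10) = (6 - 0)/(10 - 0) = 3/5 = 0.6000

0.6000


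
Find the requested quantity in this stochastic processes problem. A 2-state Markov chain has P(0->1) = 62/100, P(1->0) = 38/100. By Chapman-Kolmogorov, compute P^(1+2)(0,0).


P^3 = P^1 * P^2
Computing via matrix multiplication of the transition matrix.
Entry (0,0) of P^3 = 0.3800

0.3800


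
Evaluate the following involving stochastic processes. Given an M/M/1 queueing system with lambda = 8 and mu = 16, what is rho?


rho = lambda/mu
= 8/16
= 0.5000

0.5000


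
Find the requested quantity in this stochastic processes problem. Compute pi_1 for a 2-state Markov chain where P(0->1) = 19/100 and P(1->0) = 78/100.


Stationary distribution: pi_0 = p10/(p01+p10), pi_1 = p01/(p01+p10)
p01 = 0.1900, p10 = 0.7800
pi_1 = 0.1959

0.1959


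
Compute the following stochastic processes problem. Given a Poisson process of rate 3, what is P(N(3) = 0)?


P(N(t)=k) = (lambda*t)^k * exp(-lambda*t) / k!
lambda*t = 9
= 9^0 * exp(-9) / 0!
= 1 * 1.2341e-04 / 1
= 1.2341e-04

1.2341e-04


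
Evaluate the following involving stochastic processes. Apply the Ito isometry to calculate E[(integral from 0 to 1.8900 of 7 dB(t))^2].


By Ito isometry: E[(int f dB)^2] = int f^2 dt
= 7^2 * 1.8900
= 49 * 1.8900 = 92.6100

92.6100


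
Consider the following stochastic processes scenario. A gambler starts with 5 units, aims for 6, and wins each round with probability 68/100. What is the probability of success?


Gambler's ruin formula:
r = q/p = 0.3200/0.6800 = 0.4706
P(win) = (1 - r^i)/(1 - r^N)
= (1 - 0.4706^5)/(1 - 0.4706^6)
= 0.9876

0.9876


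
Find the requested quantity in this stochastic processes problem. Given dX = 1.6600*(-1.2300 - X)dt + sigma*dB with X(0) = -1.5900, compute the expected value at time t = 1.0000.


E[X(t)] = mu + (X(0) - mu)*exp(-theta*t)
= -1.2300 + (-1.5900 - -1.2300)*exp(-1.6600*1.0000)
= -1.2300 + -0.3600 * 0.1901
= -1.2985

-1.2985


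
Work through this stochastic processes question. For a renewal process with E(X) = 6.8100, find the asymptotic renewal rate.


Long-run renewal rate = 1/E(X)
= 1/6.8100
= 0.1468

0.1468


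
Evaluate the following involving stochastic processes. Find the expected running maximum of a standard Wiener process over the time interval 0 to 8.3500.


E(max B(s)) = sqrt(2t/pi)
= sqrt(2*8.3500/pi)
= sqrt(5.3158)
= 2.3056

2.3056


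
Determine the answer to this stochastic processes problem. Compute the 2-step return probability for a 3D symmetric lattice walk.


P(return in 2 steps) = P(reverse first step) = 1/(2d)
= 1/6
= 0.1667

0.1667


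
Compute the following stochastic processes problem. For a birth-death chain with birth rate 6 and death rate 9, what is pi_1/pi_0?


For birth-death process, pi_n/pi_0 = (lambda/mu)^n
= (6/9)^1
= 0.6667

0.6667


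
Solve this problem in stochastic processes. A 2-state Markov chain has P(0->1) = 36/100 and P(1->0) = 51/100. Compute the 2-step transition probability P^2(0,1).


Computing P^2 by matrix multiplication.
P = [[0.6400, 0.3600], [0.5100, 0.4900]]
After raising P to the power 2:
P^2(0,1) = 0.4068

0.4068


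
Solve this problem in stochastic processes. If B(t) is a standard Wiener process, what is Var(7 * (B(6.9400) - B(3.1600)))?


Var(alpha*(B(t)-B(s))) = alpha^2 * (t-s)
= 7^2 * (6.9400 - 3.1600)
= 49 * 3.7800
= 185.2200

185.2200


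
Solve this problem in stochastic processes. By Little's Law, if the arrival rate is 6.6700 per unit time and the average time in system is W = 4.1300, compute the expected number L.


Little's Law: L = lambda * W
= 6.6700 * 4.1300
= 27.5471

27.5471


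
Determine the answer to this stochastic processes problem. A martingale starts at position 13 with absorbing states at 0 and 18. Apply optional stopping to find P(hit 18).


By optional stopping theorem: E(M at tau) = M(0) = 13
P(hit 18)*18 + P(hit 0)*0 = 13
P(hit 18) = (13 - 0)/(18 - 0) = 13/18 = 0.7222

0.7222


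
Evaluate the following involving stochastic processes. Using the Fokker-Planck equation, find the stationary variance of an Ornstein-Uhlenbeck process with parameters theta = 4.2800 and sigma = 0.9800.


Stationary variance = sigma^2 / (2*theta)
= 0.9800^2 / (2*4.2800)
= 0.9604 / 8.5600
= 0.1122

0.1122


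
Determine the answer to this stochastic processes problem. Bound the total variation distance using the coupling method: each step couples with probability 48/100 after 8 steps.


TV distance bound <= (1-delta)^n
= (1 - 0.4800)^8
= 0.5200^8
= 0.0053

0.0053


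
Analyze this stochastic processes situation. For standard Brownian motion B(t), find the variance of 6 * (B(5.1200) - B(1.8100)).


Var(alpha*(B(t)-B(s))) = alpha^2 * (t-s)
= 6^2 * (5.1200 - 1.8100)
= 36 * 3.3100
= 119.1600

119.1600


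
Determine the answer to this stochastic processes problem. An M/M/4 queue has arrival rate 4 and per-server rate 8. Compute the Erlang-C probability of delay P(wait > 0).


a = lambda/mu = 0.5000
rho = a/c = 0.1250
Erlang-C formula applied:
C(c,a) = 0.0018

0.0018


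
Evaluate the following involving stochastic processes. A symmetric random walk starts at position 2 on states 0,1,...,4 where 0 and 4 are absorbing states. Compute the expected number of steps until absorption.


For symmetric RW on 0,...,N with absorbing barriers, E(i) = i*(N-i)
E(2) = 2 * 2 = 4

4


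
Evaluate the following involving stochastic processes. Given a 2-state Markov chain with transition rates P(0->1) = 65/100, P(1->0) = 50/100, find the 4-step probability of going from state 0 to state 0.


Computing P^4 by matrix multiplication.
P = [[0.3500, 0.6500], [0.5000, 0.5000]]
After raising P to the power 4:
P^4(0,0) = 0.4351

0.4351


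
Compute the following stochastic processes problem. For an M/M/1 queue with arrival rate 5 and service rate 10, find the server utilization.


rho = lambda/mu
= 5/10
= 0.5000

0.5000


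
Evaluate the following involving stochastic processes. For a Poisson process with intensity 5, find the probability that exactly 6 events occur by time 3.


P(N(t)=k) = (lambda*t)^k * exp(-lambda*t) / k!
lambda*t = 15
= 15^6 * exp(-15) / 6!
= 11390625 * 3.0590e-07 / 720
= 0.0048

0.0048


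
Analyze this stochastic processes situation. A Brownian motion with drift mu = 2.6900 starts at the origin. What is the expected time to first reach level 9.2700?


Expected first passage time = a/mu
= 9.2700/2.6900
= 3.4461

3.4461


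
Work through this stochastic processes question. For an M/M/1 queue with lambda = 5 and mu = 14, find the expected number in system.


rho = 5/14 = 0.3571
L = rho/(1-rho)
= 0.3571/0.6429
= 0.5556

0.5556


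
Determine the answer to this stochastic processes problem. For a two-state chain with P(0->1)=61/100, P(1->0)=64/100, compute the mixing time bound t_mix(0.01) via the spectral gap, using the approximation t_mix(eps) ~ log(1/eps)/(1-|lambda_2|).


lambda_2 = |1 - p01 - p10| = |1 - 0.6100 - 0.6400| = 0.2500
t_mix ~ log(1/eps)/(1 - |lambda_2|)
= log(100)/(1 - 0.2500) = 4.6052/0.7500
= 6.1402

6.1402


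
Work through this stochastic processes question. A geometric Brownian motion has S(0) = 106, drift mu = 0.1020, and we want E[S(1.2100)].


E[S(t)] = S(0) * exp(mu * t)
= 106 * exp(0.1020 * 1.2100)
= 106 * 1.1314
= 119.9241

119.9241


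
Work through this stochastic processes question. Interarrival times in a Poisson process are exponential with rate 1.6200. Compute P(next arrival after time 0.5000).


P(X > t) = exp(-lambda * t)
= exp(-1.6200 * 0.5000)
= exp(-0.8100) = 0.4449

0.4449


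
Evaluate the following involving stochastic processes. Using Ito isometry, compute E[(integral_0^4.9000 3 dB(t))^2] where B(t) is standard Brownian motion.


By Ito isometry: E[(int f dB)^2] = int f^2 dt
= 3^2 * 4.9000
= 9 * 4.9000 = 44.1000

44.1000


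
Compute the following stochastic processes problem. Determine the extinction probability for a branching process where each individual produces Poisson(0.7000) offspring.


Since mu = 0.7000 <= 1, extinction probability = 1.

1.0000


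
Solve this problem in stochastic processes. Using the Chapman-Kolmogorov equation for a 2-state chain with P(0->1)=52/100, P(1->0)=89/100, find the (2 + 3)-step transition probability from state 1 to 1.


P^5 = P^2 * P^3
Computing via matrix multiplication of the transition matrix.
Entry (1,1) of P^5 = 0.3615

0.3615


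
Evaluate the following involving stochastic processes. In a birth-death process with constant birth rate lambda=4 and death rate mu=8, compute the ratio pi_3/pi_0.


For birth-death process, pi_n/pi_0 = (lambda/mu)^n
= (4/8)^3
= 0.1250

0.1250


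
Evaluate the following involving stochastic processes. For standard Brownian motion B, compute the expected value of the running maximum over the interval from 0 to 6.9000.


E(max B(s)) = sqrt(2t/pi)
= sqrt(2*6.9000/pi)
= sqrt(4.3927)
= 2.0959

2.0959


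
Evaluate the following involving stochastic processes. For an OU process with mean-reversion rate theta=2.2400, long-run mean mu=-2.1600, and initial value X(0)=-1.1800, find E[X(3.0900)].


E[X(t)] = mu + (X(0) - mu)*exp(-theta*t)
= -2.1600 + (-1.1800 - -2.1600)*exp(-2.2400*3.0900)
= -2.1600 + 0.9800 * 9.8625e-04
= -2.1590

-2.1590


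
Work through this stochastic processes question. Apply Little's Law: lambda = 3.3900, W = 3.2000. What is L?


Little's Law: L = lambda * W
= 3.3900 * 3.2000
= 10.8480

10.8480


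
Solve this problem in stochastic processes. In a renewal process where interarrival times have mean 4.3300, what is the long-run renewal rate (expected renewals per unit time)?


Long-run renewal rate = 1/E(X)
= 1/4.3300
= 0.2309

0.2309


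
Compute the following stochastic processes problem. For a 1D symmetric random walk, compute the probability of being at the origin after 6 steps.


P(S(6) = 0) = C(6,3) / 4^3
= 20 / 64
= 0.3125

0.3125


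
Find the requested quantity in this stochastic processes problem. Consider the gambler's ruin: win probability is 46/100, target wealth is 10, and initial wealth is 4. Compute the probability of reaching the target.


Gambler's ruin formula:
r = q/p = 0.5400/0.4600 = 1.1739
P(win) = (1 - r^i)/(1 - r^N)
= (1 - 1.1739^4)/(1 - 1.1739^10)
= 0.2265

0.2265


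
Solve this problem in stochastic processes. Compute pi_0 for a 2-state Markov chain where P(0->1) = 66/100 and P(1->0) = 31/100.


Stationary distribution: pi_0 = p10/(p01+p10), pi_1 = p01/(p01+p10)
p01 = 0.6600, p10 = 0.3100
pi_0 = 0.3196

0.3196


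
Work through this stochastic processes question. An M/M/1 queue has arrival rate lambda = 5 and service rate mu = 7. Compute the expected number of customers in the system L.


rho = 5/7 = 0.7143
L = rho/(1-rho)
= 0.7143/0.2857
= 2.5000

2.5000


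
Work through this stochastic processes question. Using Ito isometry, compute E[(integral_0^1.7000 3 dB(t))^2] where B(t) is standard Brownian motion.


By Ito isometry: E[(int f dB)^2] = int f^2 dt
= 3^2 * 1.7000
= 9 * 1.7000 = 15.3000

15.3000


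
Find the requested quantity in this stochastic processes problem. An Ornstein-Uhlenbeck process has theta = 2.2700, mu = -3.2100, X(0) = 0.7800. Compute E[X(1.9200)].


E[X(t)] = mu + (X(0) - mu)*exp(-theta*t)
= -3.2100 + (0.7800 - -3.2100)*exp(-2.2700*1.9200)
= -3.2100 + 3.9900 * 0.0128
= -3.1589

-3.1589


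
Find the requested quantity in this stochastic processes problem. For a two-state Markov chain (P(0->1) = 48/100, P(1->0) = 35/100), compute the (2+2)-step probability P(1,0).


P^4 = P^2 * P^2
Computing via matrix multiplication of the transition matrix.
Entry (1,0) of P^4 = 0.4213

0.4213


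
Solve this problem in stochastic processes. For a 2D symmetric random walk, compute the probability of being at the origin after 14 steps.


P = C(14,7)^2 / 4^14
= 3432^2 / 268435456
= 11778624 / 268435456
= 0.0439

0.0439


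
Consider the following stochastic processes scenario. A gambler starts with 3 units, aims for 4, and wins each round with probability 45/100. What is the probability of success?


Gambler's ruin formula:
r = q/p = 0.5500/0.4500 = 1.2222
P(win) = (1 - r^i)/(1 - r^N)
= (1 - 1.2222^3)/(1 - 1.2222^4)
= 0.6705

0.6705


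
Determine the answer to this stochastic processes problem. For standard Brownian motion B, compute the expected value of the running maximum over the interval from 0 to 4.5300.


E(max B(s)) = sqrt(2t/pi)
= sqrt(2*4.5300/pi)
= sqrt(2.8839)
= 1.6982

1.6982


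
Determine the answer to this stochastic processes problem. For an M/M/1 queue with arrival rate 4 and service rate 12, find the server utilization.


rho = lambda/mu
= 4/12
= 0.3333

0.3333


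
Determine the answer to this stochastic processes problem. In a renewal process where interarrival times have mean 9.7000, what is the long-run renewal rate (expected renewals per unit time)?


Long-run renewal rate = 1/E(X)
= 1/9.7000
= 0.1031

0.1031


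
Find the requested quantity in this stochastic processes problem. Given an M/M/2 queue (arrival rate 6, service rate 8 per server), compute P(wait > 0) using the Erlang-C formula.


a = lambda/mu = 0.7500
rho = a/c = 0.3750
Erlang-C formula applied:
C(c,a) = 0.2045

0.2045


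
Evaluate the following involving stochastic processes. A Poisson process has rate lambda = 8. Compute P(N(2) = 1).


P(N(t)=k) = (lambda*t)^k * exp(-lambda*t) / k!
lambda*t = 16
= 16^1 * exp(-16) / 1!
= 16 * 1.1254e-07 / 1
= 1.8006e-06

1.8006e-06


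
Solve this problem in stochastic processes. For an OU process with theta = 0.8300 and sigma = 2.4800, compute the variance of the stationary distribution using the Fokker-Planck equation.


Stationary variance = sigma^2 / (2*theta)
= 2.4800^2 / (2*0.8300)
= 6.1504 / 1.6600
= 3.7051

3.7051


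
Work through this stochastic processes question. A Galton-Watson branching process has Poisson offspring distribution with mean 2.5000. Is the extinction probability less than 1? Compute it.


Since mu = 2.5000 > 1, extinction prob q < 1.
Solve s = exp(mu*(s-1)) iteratively.
q = 0.1074

0.1074


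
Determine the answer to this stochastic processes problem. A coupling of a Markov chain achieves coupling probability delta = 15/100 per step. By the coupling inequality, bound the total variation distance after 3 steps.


TV distance bound <= (1-delta)^n
= (1 - 0.1500)^3
= 0.8500^3
= 0.6141

0.6141


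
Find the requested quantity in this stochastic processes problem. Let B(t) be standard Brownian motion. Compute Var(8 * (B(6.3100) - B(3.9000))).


Var(alpha*(B(t)-B(s))) = alpha^2 * (t-s)
= 8^2 * (6.3100 - 3.9000)
= 64 * 2.4100
= 154.2400

154.2400


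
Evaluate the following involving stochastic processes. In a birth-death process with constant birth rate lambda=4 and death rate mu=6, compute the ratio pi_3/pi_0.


For birth-death process, pi_n/pi_0 = (lambda/mu)^n
= (4/6)^3
= 0.2963

0.2963


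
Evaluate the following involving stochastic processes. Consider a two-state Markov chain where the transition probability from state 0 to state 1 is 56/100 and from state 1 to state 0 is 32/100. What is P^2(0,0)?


Computing P^2 by matrix multiplication.
P = [[0.4400, 0.5600], [0.3200, 0.6800]]
After raising P to the power 2:
P^2(0,0) = 0.3728

0.3728


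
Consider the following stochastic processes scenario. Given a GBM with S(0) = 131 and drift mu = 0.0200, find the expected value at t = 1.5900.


E[S(t)] = S(0) * exp(mu * t)
= 131 * exp(0.0200 * 1.5900)
= 131 * 1.0323
= 135.2327

135.2327


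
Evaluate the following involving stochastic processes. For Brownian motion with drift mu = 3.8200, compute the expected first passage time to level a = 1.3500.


Expected first passage time = a/mu
= 1.3500/3.8200
= 0.3534

0.3534


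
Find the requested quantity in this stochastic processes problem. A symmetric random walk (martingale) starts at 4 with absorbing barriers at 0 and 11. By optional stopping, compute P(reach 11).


By optional stopping theorem: E(M at tau) = M(0) = 4
P(hit 11)*11 + P(hit 0)*0 = 4
P(hit 11) = (4 - 0)/(11 - 0) = 4/11 = 0.3636

0.3636


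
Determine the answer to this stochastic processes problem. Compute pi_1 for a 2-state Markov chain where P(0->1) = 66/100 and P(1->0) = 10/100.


Stationary distribution: pi_0 = p10/(p01+p10), pi_1 = p01/(p01+p10)
p01 = 0.6600, p10 = 0.1000
pi_1 = 0.8684

0.8684


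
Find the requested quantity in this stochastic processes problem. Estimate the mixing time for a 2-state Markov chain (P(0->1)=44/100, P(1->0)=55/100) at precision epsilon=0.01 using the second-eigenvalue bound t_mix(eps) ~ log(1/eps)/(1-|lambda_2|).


lambda_2 = |1 - p01 - p10| = |1 - 0.4400 - 0.5500| = 0.0100
t_mix ~ log(1/eps)/(1 - |lambda_2|)
= log(100)/(1 - 0.0100) = 4.6052/0.9900
= 4.6517

4.6517


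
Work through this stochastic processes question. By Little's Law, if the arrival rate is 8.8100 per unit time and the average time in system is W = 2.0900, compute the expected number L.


Little's Law: L = lambda * W
= 8.8100 * 2.0900
= 18.4129

18.4129


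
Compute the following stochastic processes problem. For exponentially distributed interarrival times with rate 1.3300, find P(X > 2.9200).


P(X > t) = exp(-lambda * t)
= exp(-1.3300 * 2.9200)
= exp(-3.8836) = 0.0206

0.0206


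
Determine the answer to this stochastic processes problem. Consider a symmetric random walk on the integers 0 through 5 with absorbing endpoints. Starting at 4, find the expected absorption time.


For symmetric RW on 0,...,N with absorbing barriers, E(i) = i*(N-i)
E(4) = 4 * 1 = 4

4


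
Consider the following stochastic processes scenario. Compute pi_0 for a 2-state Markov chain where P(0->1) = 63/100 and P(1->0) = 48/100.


Stationary distribution: pi_0 = p10/(p01+p10), pi_1 = p01/(p01+p10)
p01 = 0.6300, p10 = 0.4800
pi_0 = 0.4324

0.4324


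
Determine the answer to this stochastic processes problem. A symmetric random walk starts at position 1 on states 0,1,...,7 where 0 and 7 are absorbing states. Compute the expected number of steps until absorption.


For symmetric RW on 0,...,N with absorbing barriers, E(i) = i*(N-i)
E(1) = 1 * 6 = 6

6


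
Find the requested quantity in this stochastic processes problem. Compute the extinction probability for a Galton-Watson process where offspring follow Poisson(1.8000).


Since mu = 1.8000 > 1, extinction prob q < 1.
Solve s = exp(mu*(s-1)) iteratively.
q = 0.2676

0.2676


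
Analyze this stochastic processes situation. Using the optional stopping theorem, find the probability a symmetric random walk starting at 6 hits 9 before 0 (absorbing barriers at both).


By optional stopping theorem: E(M at tau) = M(0) = 6
P(hit 9)*9 + P(hit 0)*0 = 6
P(hit 9) = (6 - 0)/(9 - 0) = 2/3 = 0.6667

0.6667


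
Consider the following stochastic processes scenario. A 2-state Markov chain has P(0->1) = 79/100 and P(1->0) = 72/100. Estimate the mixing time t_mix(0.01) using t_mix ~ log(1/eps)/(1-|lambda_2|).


lambda_2 = |1 - p01 - p10| = |1 - 0.7900 - 0.7200| = 0.5100
t_mix ~ log(1/eps)/(1 - |lambda_2|)
= log(100)/(1 - 0.5100) = 4.6052/0.4900
= 9.3983

9.3983


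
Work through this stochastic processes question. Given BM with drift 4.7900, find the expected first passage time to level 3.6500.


Expected first passage time = a/mu
= 3.6500/4.7900
= 0.7620

0.7620


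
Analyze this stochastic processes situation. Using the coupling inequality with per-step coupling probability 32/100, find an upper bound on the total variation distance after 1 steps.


TV distance bound <= (1-delta)^n
= (1 - 0.3200)^1
= 0.6800^1
= 0.6800

0.6800


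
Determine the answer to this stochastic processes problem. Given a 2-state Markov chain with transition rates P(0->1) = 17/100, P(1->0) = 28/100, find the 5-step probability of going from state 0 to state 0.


Computing P^5 by matrix multiplication.
P = [[0.8300, 0.1700], [0.2800, 0.7200]]
After raising P to the power 5:
P^5(0,0) = 0.6412

0.6412


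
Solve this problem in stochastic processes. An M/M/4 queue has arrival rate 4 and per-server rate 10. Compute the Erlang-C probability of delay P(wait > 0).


a = lambda/mu = 0.4000
rho = a/c = 0.1000
Erlang-C formula applied:
C(c,a) = 7.9444e-04

7.9444e-04


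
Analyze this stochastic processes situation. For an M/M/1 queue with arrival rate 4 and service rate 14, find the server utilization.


rho = lambda/mu
= 4/14
= 0.2857

0.2857


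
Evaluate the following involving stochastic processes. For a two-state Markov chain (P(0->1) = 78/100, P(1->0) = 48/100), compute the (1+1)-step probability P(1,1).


P^2 = P^1 * P^1
Computing via matrix multiplication of the transition matrix.
Entry (1,1) of P^2 = 0.6448

0.6448


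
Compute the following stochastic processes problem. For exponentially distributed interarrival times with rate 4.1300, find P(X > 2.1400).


P(X > t) = exp(-lambda * t)
= exp(-4.1300 * 2.1400)
= exp(-8.8382) = 1.4508e-04

1.4508e-04


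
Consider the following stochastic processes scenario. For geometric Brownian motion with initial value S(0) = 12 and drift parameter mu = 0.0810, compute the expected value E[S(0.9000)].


E[S(t)] = S(0) * exp(mu * t)
= 12 * exp(0.0810 * 0.9000)
= 12 * 1.0756
= 12.9075

12.9075


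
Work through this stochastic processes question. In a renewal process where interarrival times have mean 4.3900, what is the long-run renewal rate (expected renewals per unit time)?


Long-run renewal rate = 1/E(X)
= 1/4.3900
= 0.2278

0.2278


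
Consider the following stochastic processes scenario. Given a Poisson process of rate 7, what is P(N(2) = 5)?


P(N(t)=k) = (lambda*t)^k * exp(-lambda*t) / k!
lambda*t = 14
= 14^5 * exp(-14) / 5!
= 537824 * 8.3153e-07 / 120
= 0.0037

0.0037


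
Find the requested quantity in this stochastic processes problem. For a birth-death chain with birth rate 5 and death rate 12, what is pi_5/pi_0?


For birth-death process, pi_n/pi_0 = (lambda/mu)^n
= (5/12)^5
= 0.0126

0.0126


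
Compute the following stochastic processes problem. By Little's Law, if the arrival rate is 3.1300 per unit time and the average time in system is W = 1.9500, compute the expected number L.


Little's Law: L = lambda * W
= 3.1300 * 1.9500
= 6.1035

6.1035


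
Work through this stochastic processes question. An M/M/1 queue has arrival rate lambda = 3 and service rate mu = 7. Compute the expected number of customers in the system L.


rho = 3/7 = 0.4286
L = rho/(1-rho)
= 0.4286/0.5714
= 0.7500

0.7500


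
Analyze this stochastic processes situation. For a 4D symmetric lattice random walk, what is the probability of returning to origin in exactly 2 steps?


P(return in 2 steps) = P(reverse first step) = 1/(2d)
= 1/8
= 0.1250

0.1250


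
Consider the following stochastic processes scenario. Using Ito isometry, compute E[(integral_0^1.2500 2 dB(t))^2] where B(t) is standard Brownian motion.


By Ito isometry: E[(int f dB)^2] = int f^2 dt
= 2^2 * 1.2500
= 4 * 1.2500 = 5.0000

5.0000


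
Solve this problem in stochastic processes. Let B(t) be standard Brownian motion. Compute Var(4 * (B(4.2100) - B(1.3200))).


Var(alpha*(B(t)-B(s))) = alpha^2 * (t-s)
= 4^2 * (4.2100 - 1.3200)
= 16 * 2.8900
= 46.2400

46.2400


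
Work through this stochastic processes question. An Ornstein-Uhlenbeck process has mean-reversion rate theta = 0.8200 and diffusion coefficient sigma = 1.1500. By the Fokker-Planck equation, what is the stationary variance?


Stationary variance = sigma^2 / (2*theta)
= 1.1500^2 / (2*0.8200)
= 1.3225 / 1.6400
= 0.8064

0.8064


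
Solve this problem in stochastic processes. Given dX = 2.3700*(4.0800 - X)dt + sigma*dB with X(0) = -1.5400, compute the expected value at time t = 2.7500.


E[X(t)] = mu + (X(0) - mu)*exp(-theta*t)
= 4.0800 + (-1.5400 - 4.0800)*exp(-2.3700*2.7500)
= 4.0800 + -5.6200 * 0.0015
= 4.0717

4.0717
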